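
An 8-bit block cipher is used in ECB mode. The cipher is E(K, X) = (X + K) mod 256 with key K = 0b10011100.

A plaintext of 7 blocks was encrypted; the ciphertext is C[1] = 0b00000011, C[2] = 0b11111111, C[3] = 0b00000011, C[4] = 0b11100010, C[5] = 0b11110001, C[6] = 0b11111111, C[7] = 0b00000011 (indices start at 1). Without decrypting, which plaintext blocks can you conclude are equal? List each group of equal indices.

P[1] = P[3] = P[7]; P[2] = P[6]

ECB encrypts each block independently with the same key, so equal ciphertext blocks imply equal plaintext blocks.
C[1] = C[3] = C[7] = 0b00000011, so P[1] = P[3] = P[7].
C[2] = C[6] = 0b11111111, so P[2] = P[6].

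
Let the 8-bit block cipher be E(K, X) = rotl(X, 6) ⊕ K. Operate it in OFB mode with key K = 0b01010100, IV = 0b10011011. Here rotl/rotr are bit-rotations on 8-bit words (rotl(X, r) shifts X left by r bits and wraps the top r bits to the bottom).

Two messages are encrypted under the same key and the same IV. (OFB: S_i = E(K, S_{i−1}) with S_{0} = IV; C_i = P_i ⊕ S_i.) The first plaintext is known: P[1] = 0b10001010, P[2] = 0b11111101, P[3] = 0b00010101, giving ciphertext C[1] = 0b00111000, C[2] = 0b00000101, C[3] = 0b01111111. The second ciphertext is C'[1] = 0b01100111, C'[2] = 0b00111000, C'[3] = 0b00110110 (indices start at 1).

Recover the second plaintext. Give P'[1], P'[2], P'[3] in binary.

In OFB with a reused IV, both messages share the same keystream S_i, so C_i ⊕ C'_i = P_i ⊕ P'_i and thus P'_i = P_i ⊕ C_i ⊕ C'_i.
P'[1]: 0b10001010 ⊕ 0b00111000 ⊕ 0b01100111 = 0b11010101.
P'[2]: 0b11111101 ⊕ 0b00000101 ⊕ 0b00111000 = 0b11000000.
P'[3]: 0b00010101 ⊕ 0b01111111 ⊕ 0b00110110 = 0b01011100.

P'[1] = 0b11010101, P'[2] = 0b11000000, P'[3] = 0b01011100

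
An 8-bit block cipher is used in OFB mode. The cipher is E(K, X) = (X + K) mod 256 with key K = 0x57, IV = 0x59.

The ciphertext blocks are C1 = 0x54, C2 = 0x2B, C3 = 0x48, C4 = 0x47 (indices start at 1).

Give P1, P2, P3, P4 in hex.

P1 = 0xE4, P2 = 0x2C, P3 = 0x16, P4 = 0xF2

OFB decryption: S_i = E(K, S_{i−1}) with S_{0} = IV; P_i = C_i ⊕ S_i.
P1: S = E(K, 0x59) = 0xB0; 0x54 ⊕ 0xB0 = 0xE4.
P2: S = E(K, 0xB0) = 0x07; 0x2B ⊕ 0x07 = 0x2C.
P3: S = E(K, 0x07) = 0x5E; 0x48 ⊕ 0x5E = 0x16.
P4: S = E(K, 0x5E) = 0xB5; 0x47 ⊕ 0xB5 = 0xF2.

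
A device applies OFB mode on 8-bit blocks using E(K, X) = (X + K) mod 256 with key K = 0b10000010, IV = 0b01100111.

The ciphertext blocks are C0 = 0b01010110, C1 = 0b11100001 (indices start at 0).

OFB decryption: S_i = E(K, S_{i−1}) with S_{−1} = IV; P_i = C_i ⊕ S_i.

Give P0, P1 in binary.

P0: S = E(K, 0b01100111) = 0b11101001; 0b01010110 ⊕ 0b11101001 = 0b10111111.
P1: S = E(K, 0b11101001) = 0b01101011; 0b11100001 ⊕ 0b01101011 = 0b10001010.

P0 = 0b10111111, P1 = 0b10001010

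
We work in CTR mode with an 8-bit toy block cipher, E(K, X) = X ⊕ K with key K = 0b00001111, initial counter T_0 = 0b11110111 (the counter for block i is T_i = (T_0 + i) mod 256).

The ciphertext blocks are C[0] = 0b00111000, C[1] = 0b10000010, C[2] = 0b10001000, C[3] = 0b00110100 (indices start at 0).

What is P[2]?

P[2] = 0b01111110

CTR decryption: S_i = E(K, T_i) where T_i is the counter for block i; P_i = C_i ⊕ S_i.
P[2]: T = 0b11111001, S = E(K, T) = 0b11110110; 0b10001000 ⊕ 0b11110110 = 0b01111110.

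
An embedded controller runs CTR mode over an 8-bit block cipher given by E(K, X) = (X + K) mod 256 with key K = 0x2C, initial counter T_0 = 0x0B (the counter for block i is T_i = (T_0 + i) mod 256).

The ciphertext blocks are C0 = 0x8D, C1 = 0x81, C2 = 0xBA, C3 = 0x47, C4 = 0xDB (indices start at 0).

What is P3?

P3 = 0x7D

CTR decryption: S_i = E(K, T_i) where T_i is the counter for block i; P_i = C_i ⊕ S_i.
P3: T = 0x0E, S = E(K, T) = 0x3A; 0x47 ⊕ 0x3A = 0x7D.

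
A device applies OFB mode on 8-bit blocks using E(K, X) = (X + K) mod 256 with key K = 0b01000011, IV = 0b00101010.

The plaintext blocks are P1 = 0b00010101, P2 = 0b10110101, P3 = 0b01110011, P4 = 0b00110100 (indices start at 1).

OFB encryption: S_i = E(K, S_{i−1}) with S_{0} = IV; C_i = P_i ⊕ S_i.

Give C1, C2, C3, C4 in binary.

C1 = 0b01111000, C2 = 0b00000101, C3 = 0b10000000, C4 = 0b00000010

C1: S = E(K, 0b00101010) = 0b01101101; 0b00010101 ⊕ 0b01101101 = 0b01111000.
C2: S = E(K, 0b01101101) = 0b10110000; 0b10110101 ⊕ 0b10110000 = 0b00000101.
C3: S = E(K, 0b10110000) = 0b11110011; 0b01110011 ⊕ 0b11110011 = 0b10000000.
C4: S = E(K, 0b11110011) = 0b00110110; 0b00110100 ⊕ 0b00110110 = 0b00000010.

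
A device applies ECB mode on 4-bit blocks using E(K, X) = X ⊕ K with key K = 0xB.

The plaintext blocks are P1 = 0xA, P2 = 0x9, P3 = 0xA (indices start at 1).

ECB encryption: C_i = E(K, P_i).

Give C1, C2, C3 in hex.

C1: E(K, 0xA) = 0x1.
C2: E(K, 0x9) = 0x2.
C3: E(K, 0xA) = 0x1.

C1 = 0x1, C2 = 0x2, C3 = 0x1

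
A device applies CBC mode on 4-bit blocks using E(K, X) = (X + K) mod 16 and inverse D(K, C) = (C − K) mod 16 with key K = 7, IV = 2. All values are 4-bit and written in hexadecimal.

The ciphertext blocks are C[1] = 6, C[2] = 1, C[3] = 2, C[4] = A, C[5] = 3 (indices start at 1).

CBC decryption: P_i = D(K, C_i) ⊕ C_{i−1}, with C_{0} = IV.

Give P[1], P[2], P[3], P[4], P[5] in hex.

P[1] = D, P[2] = C, P[3] = A, P[4] = 1, P[5] = 6

P[1]: D(K, 6) = F; F ⊕ 2 = D.
P[2]: D(K, 1) = A; A ⊕ 6 = C.
P[3]: D(K, 2) = B; B ⊕ 1 = A.
P[4]: D(K, A) = 3; 3 ⊕ 2 = 1.
P[5]: D(K, 3) = C; C ⊕ A = 6.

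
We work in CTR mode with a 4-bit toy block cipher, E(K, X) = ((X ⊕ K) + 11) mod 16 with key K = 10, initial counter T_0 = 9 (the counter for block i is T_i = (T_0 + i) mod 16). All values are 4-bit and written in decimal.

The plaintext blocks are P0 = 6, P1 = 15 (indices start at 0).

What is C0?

C0 = 8

CTR encryption: S_i = E(K, T_i) where T_i is the counter for block i; C_i = P_i ⊕ S_i.
C0: T = 9, S = E(K, T) = 14; 6 ⊕ 14 = 8.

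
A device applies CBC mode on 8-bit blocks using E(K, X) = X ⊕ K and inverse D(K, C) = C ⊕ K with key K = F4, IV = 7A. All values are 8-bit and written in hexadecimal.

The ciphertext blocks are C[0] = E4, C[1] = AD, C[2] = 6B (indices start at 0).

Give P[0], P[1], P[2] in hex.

P[0] = 6A, P[1] = BD, P[2] = 32

CBC decryption: P_i = D(K, C_i) ⊕ C_{i−1}, with C_{−1} = IV.
P[0]: D(K, E4) = 10; 10 ⊕ 7A = 6A.
P[1]: D(K, AD) = 59; 59 ⊕ E4 = BD.
P[2]: D(K, 6B) = 9F; 9F ⊕ AD = 32.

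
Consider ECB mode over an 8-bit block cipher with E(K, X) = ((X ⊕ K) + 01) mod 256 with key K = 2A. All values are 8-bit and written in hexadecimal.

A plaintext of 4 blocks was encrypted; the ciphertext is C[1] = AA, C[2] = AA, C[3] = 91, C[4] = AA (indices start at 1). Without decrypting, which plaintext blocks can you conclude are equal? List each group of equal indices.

ECB encrypts each block independently with the same key, so equal ciphertext blocks imply equal plaintext blocks.
C[1] = C[2] = C[4] = AA, so P[1] = P[2] = P[4].

P[1] = P[2] = P[4]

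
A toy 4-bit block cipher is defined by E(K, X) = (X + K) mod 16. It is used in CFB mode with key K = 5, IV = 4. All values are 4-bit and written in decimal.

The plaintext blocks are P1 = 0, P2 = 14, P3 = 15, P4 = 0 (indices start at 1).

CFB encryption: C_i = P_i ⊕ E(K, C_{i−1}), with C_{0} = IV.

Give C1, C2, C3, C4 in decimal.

C1: E(K, 4) = 9; 0 ⊕ 9 = 9.
C2: E(K, 9) = 14; 14 ⊕ 14 = 0.
C3: E(K, 0) = 5; 15 ⊕ 5 = 10.
C4: E(K, 10) = 15; 0 ⊕ 15 = 15.

C1 = 9, C2 = 0, C3 = 10, C4 = 15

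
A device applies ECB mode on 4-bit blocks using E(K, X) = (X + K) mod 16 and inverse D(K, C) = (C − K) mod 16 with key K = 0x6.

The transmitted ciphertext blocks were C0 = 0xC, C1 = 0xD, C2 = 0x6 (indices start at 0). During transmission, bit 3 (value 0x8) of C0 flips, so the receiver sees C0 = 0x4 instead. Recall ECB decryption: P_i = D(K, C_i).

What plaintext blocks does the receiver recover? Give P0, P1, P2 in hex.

P0 = 0xE, P1 = 0x7, P2 = 0x0

Only C0 changed, to 0x4. In ECB, a change in C_i affects only P_i. Decrypting the received ciphertext:
P0: D(K, 0x4) = 0xE.
P1: D(K, 0xD) = 0x7.
P2: D(K, 0x6) = 0x0.
Blocks that differ from the original plaintext: P0.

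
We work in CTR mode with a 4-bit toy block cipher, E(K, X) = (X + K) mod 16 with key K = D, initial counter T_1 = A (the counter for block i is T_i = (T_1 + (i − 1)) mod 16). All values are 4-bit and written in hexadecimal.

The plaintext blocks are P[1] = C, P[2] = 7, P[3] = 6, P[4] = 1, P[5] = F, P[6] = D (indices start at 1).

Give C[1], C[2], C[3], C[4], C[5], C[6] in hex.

C[1] = B, C[2] = F, C[3] = F, C[4] = B, C[5] = 4, C[6] = 1

CTR encryption: S_i = E(K, T_i) where T_i is the counter for block i; C_i = P_i ⊕ S_i.
C[1]: T = A, S = E(K, T) = 7; C ⊕ 7 = B.
C[2]: T = B, S = E(K, T) = 8; 7 ⊕ 8 = F.
C[3]: T = C, S = E(K, T) = 9; 6 ⊕ 9 = F.
C[4]: T = D, S = E(K, T) = A; 1 ⊕ A = B.
C[5]: T = E, S = E(K, T) = B; F ⊕ B = 4.
C[6]: T = F, S = E(K, T) = C; D ⊕ C = 1.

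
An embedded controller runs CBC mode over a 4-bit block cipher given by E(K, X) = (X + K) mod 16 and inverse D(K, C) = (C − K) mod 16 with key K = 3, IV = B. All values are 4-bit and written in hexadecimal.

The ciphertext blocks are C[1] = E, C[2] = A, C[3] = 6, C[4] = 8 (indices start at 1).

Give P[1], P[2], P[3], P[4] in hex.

P[1] = 0, P[2] = 9, P[3] = 9, P[4] = 3

CBC decryption: P_i = D(K, C_i) ⊕ C_{i−1}, with C_{0} = IV.
P[1]: D(K, E) = B; B ⊕ B = 0.
P[2]: D(K, A) = 7; 7 ⊕ E = 9.
P[3]: D(K, 6) = 3; 3 ⊕ A = 9.
P[4]: D(K, 8) = 5; 5 ⊕ 6 = 3.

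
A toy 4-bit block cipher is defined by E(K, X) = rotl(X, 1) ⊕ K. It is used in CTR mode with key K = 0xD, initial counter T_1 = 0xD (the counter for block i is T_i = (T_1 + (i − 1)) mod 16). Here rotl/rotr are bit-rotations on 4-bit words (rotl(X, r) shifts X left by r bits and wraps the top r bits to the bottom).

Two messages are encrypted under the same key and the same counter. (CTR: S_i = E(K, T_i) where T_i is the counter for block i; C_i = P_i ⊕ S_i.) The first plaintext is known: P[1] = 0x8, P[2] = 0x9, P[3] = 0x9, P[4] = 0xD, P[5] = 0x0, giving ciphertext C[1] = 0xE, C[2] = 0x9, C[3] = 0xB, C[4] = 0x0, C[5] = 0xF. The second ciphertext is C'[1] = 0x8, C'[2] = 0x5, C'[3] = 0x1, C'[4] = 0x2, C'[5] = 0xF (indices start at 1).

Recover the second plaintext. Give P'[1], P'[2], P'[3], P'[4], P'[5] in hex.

In CTR with a reused counter, both messages share the same keystream S_i, so C_i ⊕ C'_i = P_i ⊕ P'_i and thus P'_i = P_i ⊕ C_i ⊕ C'_i.
P'[1]: 0x8 ⊕ 0xE ⊕ 0x8 = 0xE.
P'[2]: 0x9 ⊕ 0x9 ⊕ 0x5 = 0x5.
P'[3]: 0x9 ⊕ 0xB ⊕ 0x1 = 0x3.
P'[4]: 0xD ⊕ 0x0 ⊕ 0x2 = 0xF.
P'[5]: 0x0 ⊕ 0xF ⊕ 0xF = 0x0.

P'[1] = 0xE, P'[2] = 0x5, P'[3] = 0x3, P'[4] = 0xF, P'[5] = 0x0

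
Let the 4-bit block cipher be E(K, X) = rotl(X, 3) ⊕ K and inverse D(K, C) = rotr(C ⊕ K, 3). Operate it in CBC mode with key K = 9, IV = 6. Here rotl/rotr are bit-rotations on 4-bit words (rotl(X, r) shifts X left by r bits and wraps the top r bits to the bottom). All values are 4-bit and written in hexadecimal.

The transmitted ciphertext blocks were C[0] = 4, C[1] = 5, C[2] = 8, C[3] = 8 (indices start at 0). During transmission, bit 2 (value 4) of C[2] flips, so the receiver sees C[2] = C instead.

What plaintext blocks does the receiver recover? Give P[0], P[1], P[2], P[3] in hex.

P[0] = D, P[1] = D, P[2] = F, P[3] = E

CBC decryption: P_i = D(K, C_i) ⊕ C_{i−1}, with C_{−1} = IV.
Only C[2] changed, to C. In CBC, a change in C_i garbles P_i and flips the same bit in P_{i+1}. Decrypting the received ciphertext:
P[0]: D(K, 4) = B; B ⊕ 6 = D.
P[1]: D(K, 5) = 9; 9 ⊕ 4 = D.
P[2]: D(K, C) = A; A ⊕ 5 = F.
P[3]: D(K, 8) = 2; 2 ⊕ C = E.
Blocks that differ from the original plaintext: P[2], P[3].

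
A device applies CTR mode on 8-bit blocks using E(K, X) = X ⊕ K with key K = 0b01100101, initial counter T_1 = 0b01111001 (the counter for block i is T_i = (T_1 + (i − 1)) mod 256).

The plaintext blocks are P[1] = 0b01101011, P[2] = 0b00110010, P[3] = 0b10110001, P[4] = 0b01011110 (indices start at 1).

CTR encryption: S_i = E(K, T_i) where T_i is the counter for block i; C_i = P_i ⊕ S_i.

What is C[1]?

C[1]: T = 0b01111001, S = E(K, T) = 0b00011100; 0b01101011 ⊕ 0b00011100 = 0b01110111.

C[1] = 0b01110111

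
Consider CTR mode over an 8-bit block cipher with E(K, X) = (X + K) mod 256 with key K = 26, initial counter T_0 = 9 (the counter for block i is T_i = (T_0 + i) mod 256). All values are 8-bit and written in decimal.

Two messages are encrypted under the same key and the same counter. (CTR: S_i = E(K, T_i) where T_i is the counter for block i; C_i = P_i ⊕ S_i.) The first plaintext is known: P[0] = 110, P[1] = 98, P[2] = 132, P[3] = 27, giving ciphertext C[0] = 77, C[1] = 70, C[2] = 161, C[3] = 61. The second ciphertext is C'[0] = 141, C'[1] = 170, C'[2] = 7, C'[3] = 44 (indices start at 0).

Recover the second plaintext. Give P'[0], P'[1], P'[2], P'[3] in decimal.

P'[0] = 174, P'[1] = 142, P'[2] = 34, P'[3] = 10

In CTR with a reused counter, both messages share the same keystream S_i, so C_i ⊕ C'_i = P_i ⊕ P'_i and thus P'_i = P_i ⊕ C_i ⊕ C'_i.
P'[0]: 110 ⊕ 77 ⊕ 141 = 174.
P'[1]: 98 ⊕ 70 ⊕ 170 = 142.
P'[2]: 132 ⊕ 161 ⊕ 7 = 34.
P'[3]: 27 ⊕ 61 ⊕ 44 = 10.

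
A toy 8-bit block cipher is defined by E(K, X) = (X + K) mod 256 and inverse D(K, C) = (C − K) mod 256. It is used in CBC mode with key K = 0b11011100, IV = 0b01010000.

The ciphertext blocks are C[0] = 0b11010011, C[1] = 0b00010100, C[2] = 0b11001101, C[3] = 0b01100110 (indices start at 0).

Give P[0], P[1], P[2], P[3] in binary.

P[0] = 0b10100111, P[1] = 0b11101011, P[2] = 0b11100101, P[3] = 0b01000111

CBC decryption: P_i = D(K, C_i) ⊕ C_{i−1}, with C_{−1} = IV.
P[0]: D(K, 0b11010011) = 0b11110111; 0b11110111 ⊕ 0b01010000 = 0b10100111.
P[1]: D(K, 0b00010100) = 0b00111000; 0b00111000 ⊕ 0b11010011 = 0b11101011.
P[2]: D(K, 0b11001101) = 0b11110001; 0b11110001 ⊕ 0b00010100 = 0b11100101.
P[3]: D(K, 0b01100110) = 0b10001010; 0b10001010 ⊕ 0b11001101 = 0b01000111.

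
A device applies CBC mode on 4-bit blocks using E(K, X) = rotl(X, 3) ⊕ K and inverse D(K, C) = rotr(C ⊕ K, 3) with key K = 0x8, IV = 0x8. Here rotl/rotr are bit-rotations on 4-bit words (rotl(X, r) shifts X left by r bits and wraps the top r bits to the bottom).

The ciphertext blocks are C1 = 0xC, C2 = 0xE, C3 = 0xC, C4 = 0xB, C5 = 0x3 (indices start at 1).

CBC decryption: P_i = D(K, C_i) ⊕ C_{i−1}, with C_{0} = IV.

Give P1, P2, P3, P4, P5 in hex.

P1 = 0x0, P2 = 0x0, P3 = 0x6, P4 = 0xA, P5 = 0xC

P1: D(K, 0xC) = 0x8; 0x8 ⊕ 0x8 = 0x0.
P2: D(K, 0xE) = 0xC; 0xC ⊕ 0xC = 0x0.
P3: D(K, 0xC) = 0x8; 0x8 ⊕ 0xE = 0x6.
P4: D(K, 0xB) = 0x6; 0x6 ⊕ 0xC = 0xA.
P5: D(K, 0x3) = 0x7; 0x7 ⊕ 0xB = 0xC.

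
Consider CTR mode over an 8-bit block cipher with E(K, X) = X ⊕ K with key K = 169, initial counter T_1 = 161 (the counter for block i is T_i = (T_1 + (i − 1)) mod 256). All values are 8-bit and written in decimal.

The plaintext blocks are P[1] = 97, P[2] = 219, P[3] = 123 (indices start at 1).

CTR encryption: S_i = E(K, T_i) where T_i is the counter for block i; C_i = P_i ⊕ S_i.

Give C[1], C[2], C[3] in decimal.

C[1]: T = 161, S = E(K, T) = 8; 97 ⊕ 8 = 105.
C[2]: T = 162, S = E(K, T) = 11; 219 ⊕ 11 = 208.
C[3]: T = 163, S = E(K, T) = 10; 123 ⊕ 10 = 113.

C[1] = 105, C[2] = 208, C[3] = 113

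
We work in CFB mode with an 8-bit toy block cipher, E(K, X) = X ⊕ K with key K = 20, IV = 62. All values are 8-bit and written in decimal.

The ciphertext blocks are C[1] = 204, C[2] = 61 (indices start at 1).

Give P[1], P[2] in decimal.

CFB decryption: P_i = C_i ⊕ E(K, C_{i−1}), with C_{0} = IV.
P[1]: E(K, 62) = 42; 204 ⊕ 42 = 230.
P[2]: E(K, 204) = 216; 61 ⊕ 216 = 229.

P[1] = 230, P[2] = 229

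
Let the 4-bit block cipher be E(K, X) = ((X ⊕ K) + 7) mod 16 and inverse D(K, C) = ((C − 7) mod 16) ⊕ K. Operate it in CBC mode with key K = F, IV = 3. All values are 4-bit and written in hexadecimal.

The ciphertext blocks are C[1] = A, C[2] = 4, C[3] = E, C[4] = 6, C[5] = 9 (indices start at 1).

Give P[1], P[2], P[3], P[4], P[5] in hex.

P[1] = F, P[2] = 8, P[3] = C, P[4] = E, P[5] = B

CBC decryption: P_i = D(K, C_i) ⊕ C_{i−1}, with C_{0} = IV.
P[1]: D(K, A) = C; C ⊕ 3 = F.
P[2]: D(K, 4) = 2; 2 ⊕ A = 8.
P[3]: D(K, E) = 8; 8 ⊕ 4 = C.
P[4]: D(K, 6) = 0; 0 ⊕ E = E.
P[5]: D(K, 9) = D; D ⊕ 6 = B.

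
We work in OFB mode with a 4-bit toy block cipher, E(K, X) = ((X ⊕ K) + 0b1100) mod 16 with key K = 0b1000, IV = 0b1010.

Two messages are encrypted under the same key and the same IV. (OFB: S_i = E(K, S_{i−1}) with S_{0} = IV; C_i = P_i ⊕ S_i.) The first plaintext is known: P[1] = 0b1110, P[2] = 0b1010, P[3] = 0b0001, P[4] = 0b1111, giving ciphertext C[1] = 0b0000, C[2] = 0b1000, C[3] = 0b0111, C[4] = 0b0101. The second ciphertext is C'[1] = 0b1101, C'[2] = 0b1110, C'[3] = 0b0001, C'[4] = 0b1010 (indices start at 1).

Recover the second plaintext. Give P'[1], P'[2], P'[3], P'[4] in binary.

In OFB with a reused IV, both messages share the same keystream S_i, so C_i ⊕ C'_i = P_i ⊕ P'_i and thus P'_i = P_i ⊕ C_i ⊕ C'_i.
P'[1]: 0b1110 ⊕ 0b0000 ⊕ 0b1101 = 0b0011.
P'[2]: 0b1010 ⊕ 0b1000 ⊕ 0b1110 = 0b1100.
P'[3]: 0b0001 ⊕ 0b0111 ⊕ 0b0001 = 0b0111.
P'[4]: 0b1111 ⊕ 0b0101 ⊕ 0b1010 = 0b0000.

P'[1] = 0b0011, P'[2] = 0b1100, P'[3] = 0b0111, P'[4] = 0b0000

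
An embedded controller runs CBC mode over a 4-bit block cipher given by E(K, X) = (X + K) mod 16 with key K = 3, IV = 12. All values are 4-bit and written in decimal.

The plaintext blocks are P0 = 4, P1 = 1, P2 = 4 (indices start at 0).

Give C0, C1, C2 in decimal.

C0 = 11, C1 = 13, C2 = 12

CBC encryption: C_i = E(K, P_i ⊕ C_{i−1}), with C_{−1} = IV.
C0: P0 ⊕ 12 = 8; E(K, 8) = 11.
C1: P1 ⊕ 11 = 10; E(K, 10) = 13.
C2: P2 ⊕ 13 = 9; E(K, 9) = 12.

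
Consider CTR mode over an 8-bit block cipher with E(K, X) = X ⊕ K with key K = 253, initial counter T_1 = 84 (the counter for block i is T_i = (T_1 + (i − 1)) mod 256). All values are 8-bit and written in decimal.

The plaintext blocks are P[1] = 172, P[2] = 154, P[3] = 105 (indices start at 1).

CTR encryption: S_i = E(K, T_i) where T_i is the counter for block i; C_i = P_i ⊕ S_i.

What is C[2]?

C[2] = 50

C[1]: T = 84, S = E(K, T) = 169; 172 ⊕ 169 = 5.
C[2]: T = 85, S = E(K, T) = 168; 154 ⊕ 168 = 50.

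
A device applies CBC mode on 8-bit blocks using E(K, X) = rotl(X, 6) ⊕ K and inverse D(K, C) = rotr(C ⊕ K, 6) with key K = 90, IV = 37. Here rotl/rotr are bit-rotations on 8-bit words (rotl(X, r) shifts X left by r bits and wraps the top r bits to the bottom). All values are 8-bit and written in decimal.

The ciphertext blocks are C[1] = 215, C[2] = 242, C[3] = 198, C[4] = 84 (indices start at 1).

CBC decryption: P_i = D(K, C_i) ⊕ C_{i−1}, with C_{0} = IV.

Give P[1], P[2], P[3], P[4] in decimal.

P[1]: D(K, 215) = 54; 54 ⊕ 37 = 19.
P[2]: D(K, 242) = 162; 162 ⊕ 215 = 117.
P[3]: D(K, 198) = 114; 114 ⊕ 242 = 128.
P[4]: D(K, 84) = 56; 56 ⊕ 198 = 254.

P[1] = 19, P[2] = 117, P[3] = 128, P[4] = 254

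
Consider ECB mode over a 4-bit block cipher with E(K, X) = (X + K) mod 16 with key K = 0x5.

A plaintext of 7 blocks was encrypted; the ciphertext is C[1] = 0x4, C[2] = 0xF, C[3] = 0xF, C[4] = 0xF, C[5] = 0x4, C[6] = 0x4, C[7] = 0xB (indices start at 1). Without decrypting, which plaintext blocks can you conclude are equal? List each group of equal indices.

ECB encrypts each block independently with the same key, so equal ciphertext blocks imply equal plaintext blocks.
C[1] = C[5] = C[6] = 0x4, so P[1] = P[5] = P[6].
C[2] = C[3] = C[4] = 0xF, so P[2] = P[3] = P[4].

P[1] = P[5] = P[6]; P[2] = P[3] = P[4]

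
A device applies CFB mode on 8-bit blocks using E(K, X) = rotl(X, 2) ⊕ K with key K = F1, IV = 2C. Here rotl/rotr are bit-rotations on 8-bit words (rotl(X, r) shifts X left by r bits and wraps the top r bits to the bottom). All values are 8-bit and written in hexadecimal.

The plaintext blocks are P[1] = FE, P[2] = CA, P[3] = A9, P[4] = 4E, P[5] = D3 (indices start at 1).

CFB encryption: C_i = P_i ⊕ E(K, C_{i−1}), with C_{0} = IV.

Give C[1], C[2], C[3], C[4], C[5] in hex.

C[1]: E(K, 2C) = 41; FE ⊕ 41 = BF.
C[2]: E(K, BF) = 0F; CA ⊕ 0F = C5.
C[3]: E(K, C5) = E6; A9 ⊕ E6 = 4F.
C[4]: E(K, 4F) = CC; 4E ⊕ CC = 82.
C[5]: E(K, 82) = FB; D3 ⊕ FB = 28.

C[1] = BF, C[2] = C5, C[3] = 4F, C[4] = 82, C[5] = 28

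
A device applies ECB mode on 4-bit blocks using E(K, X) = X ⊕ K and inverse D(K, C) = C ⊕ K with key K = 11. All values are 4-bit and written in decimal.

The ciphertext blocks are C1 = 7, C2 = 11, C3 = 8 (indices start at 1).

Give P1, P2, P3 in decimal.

ECB decryption: P_i = D(K, C_i).
P1: D(K, 7) = 12.
P2: D(K, 11) = 0.
P3: D(K, 8) = 3.

P1 = 12, P2 = 0, P3 = 3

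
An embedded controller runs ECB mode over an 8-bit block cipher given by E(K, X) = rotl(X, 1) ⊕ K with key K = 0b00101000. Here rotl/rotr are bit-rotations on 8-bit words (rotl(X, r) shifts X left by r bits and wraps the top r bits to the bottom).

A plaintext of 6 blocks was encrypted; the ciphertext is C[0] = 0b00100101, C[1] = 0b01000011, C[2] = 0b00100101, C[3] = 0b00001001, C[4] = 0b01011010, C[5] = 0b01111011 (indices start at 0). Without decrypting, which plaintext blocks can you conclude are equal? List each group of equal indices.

ECB encrypts each block independently with the same key, so equal ciphertext blocks imply equal plaintext blocks.
C[0] = C[2] = 0b00100101, so P[0] = P[2].

P[0] = P[2]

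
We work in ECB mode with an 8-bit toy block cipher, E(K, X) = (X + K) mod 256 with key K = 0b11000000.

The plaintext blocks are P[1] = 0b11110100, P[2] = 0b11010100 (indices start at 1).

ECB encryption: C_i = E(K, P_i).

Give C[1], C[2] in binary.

C[1]: E(K, 0b11110100) = 0b10110100.
C[2]: E(K, 0b11010100) = 0b10010100.

C[1] = 0b10110100, C[2] = 0b10010100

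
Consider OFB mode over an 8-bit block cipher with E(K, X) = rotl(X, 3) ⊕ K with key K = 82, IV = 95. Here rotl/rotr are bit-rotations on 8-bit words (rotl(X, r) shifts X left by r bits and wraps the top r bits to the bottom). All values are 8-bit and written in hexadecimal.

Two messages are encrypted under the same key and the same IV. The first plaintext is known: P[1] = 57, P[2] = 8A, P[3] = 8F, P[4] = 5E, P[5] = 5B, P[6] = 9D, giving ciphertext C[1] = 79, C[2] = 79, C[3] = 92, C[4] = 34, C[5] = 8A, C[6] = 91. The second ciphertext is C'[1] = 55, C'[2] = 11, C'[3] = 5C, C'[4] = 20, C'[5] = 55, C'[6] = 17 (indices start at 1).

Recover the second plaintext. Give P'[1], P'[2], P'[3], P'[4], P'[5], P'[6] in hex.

P'[1] = 7B, P'[2] = E2, P'[3] = 41, P'[4] = 4A, P'[5] = 84, P'[6] = 1B

In OFB with a reused IV, both messages share the same keystream S_i, so C_i ⊕ C'_i = P_i ⊕ P'_i and thus P'_i = P_i ⊕ C_i ⊕ C'_i.
P'[1]: 57 ⊕ 79 ⊕ 55 = 7B.
P'[2]: 8A ⊕ 79 ⊕ 11 = E2.
P'[3]: 8F ⊕ 92 ⊕ 5C = 41.
P'[4]: 5E ⊕ 34 ⊕ 20 = 4A.
P'[5]: 5B ⊕ 8A ⊕ 55 = 84.
P'[6]: 9D ⊕ 91 ⊕ 17 = 1B.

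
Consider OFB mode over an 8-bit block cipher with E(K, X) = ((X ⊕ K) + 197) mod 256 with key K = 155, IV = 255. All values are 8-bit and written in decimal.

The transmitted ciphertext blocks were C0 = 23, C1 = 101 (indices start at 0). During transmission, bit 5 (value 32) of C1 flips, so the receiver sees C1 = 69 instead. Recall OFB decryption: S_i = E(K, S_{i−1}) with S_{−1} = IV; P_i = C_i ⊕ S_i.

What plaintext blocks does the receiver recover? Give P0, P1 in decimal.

P0 = 62, P1 = 50

Only C1 changed, to 69. In OFB, a change in C_i flips the same bit in P_i only; the keystream is unaffected. Decrypting the received ciphertext:
P0: S = E(K, 255) = 41; 23 ⊕ 41 = 62.
P1: S = E(K, 41) = 119; 69 ⊕ 119 = 50.
Blocks that differ from the original plaintext: P1.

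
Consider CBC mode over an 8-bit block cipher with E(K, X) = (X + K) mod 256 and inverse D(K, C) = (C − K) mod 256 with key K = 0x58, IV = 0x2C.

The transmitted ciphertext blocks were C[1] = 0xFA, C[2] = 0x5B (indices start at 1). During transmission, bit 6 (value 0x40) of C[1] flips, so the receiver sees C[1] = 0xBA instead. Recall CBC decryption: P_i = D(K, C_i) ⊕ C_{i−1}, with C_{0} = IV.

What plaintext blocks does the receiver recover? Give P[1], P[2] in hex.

P[1] = 0x4E, P[2] = 0xB9

Only C[1] changed, to 0xBA. In CBC, a change in C_i garbles P_i and flips the same bit in P_{i+1}. Decrypting the received ciphertext:
P[1]: D(K, 0xBA) = 0x62; 0x62 ⊕ 0x2C = 0x4E.
P[2]: D(K, 0x5B) = 0x03; 0x03 ⊕ 0xBA = 0xB9.
Blocks that differ from the original plaintext: P[1], P[2].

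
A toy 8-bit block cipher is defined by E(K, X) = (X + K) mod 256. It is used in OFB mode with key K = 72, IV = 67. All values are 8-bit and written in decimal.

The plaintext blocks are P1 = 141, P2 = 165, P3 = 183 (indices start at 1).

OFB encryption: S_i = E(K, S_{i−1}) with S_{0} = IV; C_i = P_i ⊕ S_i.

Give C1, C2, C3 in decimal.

C1 = 6, C2 = 118, C3 = 172

C1: S = E(K, 67) = 139; 141 ⊕ 139 = 6.
C2: S = E(K, 139) = 211; 165 ⊕ 211 = 118.
C3: S = E(K, 211) = 27; 183 ⊕ 27 = 172.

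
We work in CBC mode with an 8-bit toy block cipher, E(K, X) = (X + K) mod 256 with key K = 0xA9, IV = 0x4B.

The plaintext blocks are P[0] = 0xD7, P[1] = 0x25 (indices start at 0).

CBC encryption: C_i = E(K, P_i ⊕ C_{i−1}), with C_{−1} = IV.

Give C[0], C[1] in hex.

C[0]: P[0] ⊕ 0x4B = 0x9C; E(K, 0x9C) = 0x45.
C[1]: P[1] ⊕ 0x45 = 0x60; E(K, 0x60) = 0x09.

C[0] = 0x45, C[1] = 0x09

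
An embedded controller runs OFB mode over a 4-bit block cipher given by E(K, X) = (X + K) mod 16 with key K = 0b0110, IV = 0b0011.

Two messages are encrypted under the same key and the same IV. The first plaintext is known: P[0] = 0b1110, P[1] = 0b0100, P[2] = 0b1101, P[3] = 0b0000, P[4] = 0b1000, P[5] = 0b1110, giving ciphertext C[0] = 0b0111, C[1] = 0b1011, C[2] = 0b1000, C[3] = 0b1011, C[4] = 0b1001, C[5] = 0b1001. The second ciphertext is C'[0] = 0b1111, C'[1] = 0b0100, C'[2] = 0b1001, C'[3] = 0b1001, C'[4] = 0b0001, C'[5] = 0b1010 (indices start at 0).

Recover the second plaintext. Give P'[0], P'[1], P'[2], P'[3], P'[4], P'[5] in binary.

P'[0] = 0b0110, P'[1] = 0b1011, P'[2] = 0b1100, P'[3] = 0b0010, P'[4] = 0b0000, P'[5] = 0b1101

In OFB with a reused IV, both messages share the same keystream S_i, so C_i ⊕ C'_i = P_i ⊕ P'_i and thus P'_i = P_i ⊕ C_i ⊕ C'_i.
P'[0]: 0b1110 ⊕ 0b0111 ⊕ 0b1111 = 0b0110.
P'[1]: 0b0100 ⊕ 0b1011 ⊕ 0b0100 = 0b1011.
P'[2]: 0b1101 ⊕ 0b1000 ⊕ 0b1001 = 0b1100.
P'[3]: 0b0000 ⊕ 0b1011 ⊕ 0b1001 = 0b0010.
P'[4]: 0b1000 ⊕ 0b1001 ⊕ 0b0001 = 0b0000.
P'[5]: 0b1110 ⊕ 0b1001 ⊕ 0b1010 = 0b1101.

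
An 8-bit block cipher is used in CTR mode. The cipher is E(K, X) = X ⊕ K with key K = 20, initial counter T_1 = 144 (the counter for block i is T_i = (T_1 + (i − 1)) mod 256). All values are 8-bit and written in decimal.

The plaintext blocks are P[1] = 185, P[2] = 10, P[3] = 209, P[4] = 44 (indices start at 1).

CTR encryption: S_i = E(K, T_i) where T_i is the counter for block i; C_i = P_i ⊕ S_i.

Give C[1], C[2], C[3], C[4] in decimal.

C[1]: T = 144, S = E(K, T) = 132; 185 ⊕ 132 = 61.
C[2]: T = 145, S = E(K, T) = 133; 10 ⊕ 133 = 143.
C[3]: T = 146, S = E(K, T) = 134; 209 ⊕ 134 = 87.
C[4]: T = 147, S = E(K, T) = 135; 44 ⊕ 135 = 171.

C[1] = 61, C[2] = 143, C[3] = 87, C[4] = 171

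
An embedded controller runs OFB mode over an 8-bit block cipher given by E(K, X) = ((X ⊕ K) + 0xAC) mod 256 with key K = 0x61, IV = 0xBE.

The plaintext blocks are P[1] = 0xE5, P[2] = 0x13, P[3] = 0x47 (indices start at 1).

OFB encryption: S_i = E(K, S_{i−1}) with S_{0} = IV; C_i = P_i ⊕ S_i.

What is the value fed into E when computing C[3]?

C[1]: S = E(K, 0xBE) = 0x8B; 0xE5 ⊕ 0x8B = 0x6E.
C[2]: S = E(K, 0x8B) = 0x96; 0x13 ⊕ 0x96 = 0x85.
C[3]: S = E(K, 0x96) = 0xA3; 0x47 ⊕ 0xA3 = 0xE4.
So the input to E for block [3] is 0x96.

0x96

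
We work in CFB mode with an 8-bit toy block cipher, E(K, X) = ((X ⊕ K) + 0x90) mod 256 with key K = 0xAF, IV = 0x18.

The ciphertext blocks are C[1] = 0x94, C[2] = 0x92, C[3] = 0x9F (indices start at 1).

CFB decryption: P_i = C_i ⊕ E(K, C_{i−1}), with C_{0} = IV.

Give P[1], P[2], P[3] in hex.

P[1]: E(K, 0x18) = 0x47; 0x94 ⊕ 0x47 = 0xD3.
P[2]: E(K, 0x94) = 0xCB; 0x92 ⊕ 0xCB = 0x59.
P[3]: E(K, 0x92) = 0xCD; 0x9F ⊕ 0xCD = 0x52.

P[1] = 0xD3, P[2] = 0x59, P[3] = 0x52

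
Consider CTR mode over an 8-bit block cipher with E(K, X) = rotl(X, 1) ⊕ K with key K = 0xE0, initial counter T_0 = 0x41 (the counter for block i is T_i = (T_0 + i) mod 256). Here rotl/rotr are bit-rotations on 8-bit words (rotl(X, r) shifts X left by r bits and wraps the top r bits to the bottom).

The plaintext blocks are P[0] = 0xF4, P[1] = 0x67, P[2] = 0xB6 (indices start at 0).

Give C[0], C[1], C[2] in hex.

C[0] = 0x96, C[1] = 0x03, C[2] = 0xD0

CTR encryption: S_i = E(K, T_i) where T_i is the counter for block i; C_i = P_i ⊕ S_i.
C[0]: T = 0x41, S = E(K, T) = 0x62; 0xF4 ⊕ 0x62 = 0x96.
C[1]: T = 0x42, S = E(K, T) = 0x64; 0x67 ⊕ 0x64 = 0x03.
C[2]: T = 0x43, S = E(K, T) = 0x66; 0xB6 ⊕ 0x66 = 0xD0.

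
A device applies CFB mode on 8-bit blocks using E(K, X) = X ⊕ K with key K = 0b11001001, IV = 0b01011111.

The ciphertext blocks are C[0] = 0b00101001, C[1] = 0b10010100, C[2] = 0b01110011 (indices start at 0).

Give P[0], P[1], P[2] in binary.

P[0] = 0b10111111, P[1] = 0b01110100, P[2] = 0b00101110

CFB decryption: P_i = C_i ⊕ E(K, C_{i−1}), with C_{−1} = IV.
P[0]: E(K, 0b01011111) = 0b10010110; 0b00101001 ⊕ 0b10010110 = 0b10111111.
P[1]: E(K, 0b00101001) = 0b11100000; 0b10010100 ⊕ 0b11100000 = 0b01110100.
P[2]: E(K, 0b10010100) = 0b01011101; 0b01110011 ⊕ 0b01011101 = 0b00101110.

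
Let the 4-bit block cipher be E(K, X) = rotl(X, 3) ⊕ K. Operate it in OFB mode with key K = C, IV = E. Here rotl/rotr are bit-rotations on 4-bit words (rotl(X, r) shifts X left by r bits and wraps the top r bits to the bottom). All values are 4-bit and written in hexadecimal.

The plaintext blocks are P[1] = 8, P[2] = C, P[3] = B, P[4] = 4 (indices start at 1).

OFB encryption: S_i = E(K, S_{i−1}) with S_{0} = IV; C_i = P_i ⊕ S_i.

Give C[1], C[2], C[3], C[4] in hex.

C[1]: S = E(K, E) = B; 8 ⊕ B = 3.
C[2]: S = E(K, B) = 1; C ⊕ 1 = D.
C[3]: S = E(K, 1) = 4; B ⊕ 4 = F.
C[4]: S = E(K, 4) = E; 4 ⊕ E = A.

C[1] = 3, C[2] = D, C[3] = F, C[4] = A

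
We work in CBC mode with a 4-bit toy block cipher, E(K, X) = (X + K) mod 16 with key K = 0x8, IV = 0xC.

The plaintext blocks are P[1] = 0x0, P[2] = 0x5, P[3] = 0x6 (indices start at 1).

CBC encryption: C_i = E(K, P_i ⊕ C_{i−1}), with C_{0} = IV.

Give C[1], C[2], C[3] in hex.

C[1]: P[1] ⊕ 0xC = 0xC; E(K, 0xC) = 0x4.
C[2]: P[2] ⊕ 0x4 = 0x1; E(K, 0x1) = 0x9.
C[3]: P[3] ⊕ 0x9 = 0xF; E(K, 0xF) = 0x7.

C[1] = 0x4, C[2] = 0x9, C[3] = 0x7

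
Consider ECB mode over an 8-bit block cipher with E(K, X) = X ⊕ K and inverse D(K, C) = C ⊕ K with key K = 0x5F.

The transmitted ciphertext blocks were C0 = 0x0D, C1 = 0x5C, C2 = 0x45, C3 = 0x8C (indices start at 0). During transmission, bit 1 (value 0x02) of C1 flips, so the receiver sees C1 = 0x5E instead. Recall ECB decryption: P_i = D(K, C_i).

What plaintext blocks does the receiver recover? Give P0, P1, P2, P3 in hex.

P0 = 0x52, P1 = 0x01, P2 = 0x1A, P3 = 0xD3

Only C1 changed, to 0x5E. In ECB, a change in C_i affects only P_i. Decrypting the received ciphertext:
P0: D(K, 0x0D) = 0x52.
P1: D(K, 0x5E) = 0x01.
P2: D(K, 0x45) = 0x1A.
P3: D(K, 0x8C) = 0xD3.
Blocks that differ from the original plaintext: P1.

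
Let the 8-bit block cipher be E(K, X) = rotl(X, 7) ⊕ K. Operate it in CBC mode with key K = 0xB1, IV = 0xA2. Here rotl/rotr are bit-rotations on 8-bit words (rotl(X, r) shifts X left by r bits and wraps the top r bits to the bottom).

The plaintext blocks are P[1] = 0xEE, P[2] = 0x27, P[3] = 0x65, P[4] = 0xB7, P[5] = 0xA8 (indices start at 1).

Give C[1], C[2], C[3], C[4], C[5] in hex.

CBC encryption: C_i = E(K, P_i ⊕ C_{i−1}), with C_{0} = IV.
C[1]: P[1] ⊕ 0xA2 = 0x4C; E(K, 0x4C) = 0x97.
C[2]: P[2] ⊕ 0x97 = 0xB0; E(K, 0xB0) = 0xE9.
C[3]: P[3] ⊕ 0xE9 = 0x8C; E(K, 0x8C) = 0xF7.
C[4]: P[4] ⊕ 0xF7 = 0x40; E(K, 0x40) = 0x91.
C[5]: P[5] ⊕ 0x91 = 0x39; E(K, 0x39) = 0x2D.

C[1] = 0x97, C[2] = 0xE9, C[3] = 0xF7, C[4] = 0x91, C[5] = 0x2D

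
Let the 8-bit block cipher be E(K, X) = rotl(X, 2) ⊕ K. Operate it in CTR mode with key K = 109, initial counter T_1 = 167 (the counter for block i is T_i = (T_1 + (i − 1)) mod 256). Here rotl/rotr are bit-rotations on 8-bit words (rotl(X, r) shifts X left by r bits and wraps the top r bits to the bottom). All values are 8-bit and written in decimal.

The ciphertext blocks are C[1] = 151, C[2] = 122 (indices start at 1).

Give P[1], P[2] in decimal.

CTR decryption: S_i = E(K, T_i) where T_i is the counter for block i; P_i = C_i ⊕ S_i.
P[1]: T = 167, S = E(K, T) = 243; 151 ⊕ 243 = 100.
P[2]: T = 168, S = E(K, T) = 207; 122 ⊕ 207 = 181.

P[1] = 100, P[2] = 181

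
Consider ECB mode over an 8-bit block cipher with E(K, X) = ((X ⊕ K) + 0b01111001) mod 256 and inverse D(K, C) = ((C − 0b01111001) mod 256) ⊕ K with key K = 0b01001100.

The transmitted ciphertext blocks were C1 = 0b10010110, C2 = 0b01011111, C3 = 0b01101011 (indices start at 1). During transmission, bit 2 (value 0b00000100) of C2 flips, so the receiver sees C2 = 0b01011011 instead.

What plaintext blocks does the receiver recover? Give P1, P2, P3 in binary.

P1 = 0b01010001, P2 = 0b10101110, P3 = 0b10111110

ECB decryption: P_i = D(K, C_i).
Only C2 changed, to 0b01011011. In ECB, a change in C_i affects only P_i. Decrypting the received ciphertext:
P1: D(K, 0b10010110) = 0b01010001.
P2: D(K, 0b01011011) = 0b10101110.
P3: D(K, 0b01101011) = 0b10111110.
Blocks that differ from the original plaintext: P2.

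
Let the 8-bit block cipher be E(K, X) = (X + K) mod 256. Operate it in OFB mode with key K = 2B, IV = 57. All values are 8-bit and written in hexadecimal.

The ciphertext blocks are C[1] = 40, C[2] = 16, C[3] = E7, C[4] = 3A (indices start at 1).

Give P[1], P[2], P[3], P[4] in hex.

P[1] = C2, P[2] = BB, P[3] = 3F, P[4] = 39

OFB decryption: S_i = E(K, S_{i−1}) with S_{0} = IV; P_i = C_i ⊕ S_i.
P[1]: S = E(K, 57) = 82; 40 ⊕ 82 = C2.
P[2]: S = E(K, 82) = AD; 16 ⊕ AD = BB.
P[3]: S = E(K, AD) = D8; E7 ⊕ D8 = 3F.
P[4]: S = E(K, D8) = 03; 3A ⊕ 03 = 39.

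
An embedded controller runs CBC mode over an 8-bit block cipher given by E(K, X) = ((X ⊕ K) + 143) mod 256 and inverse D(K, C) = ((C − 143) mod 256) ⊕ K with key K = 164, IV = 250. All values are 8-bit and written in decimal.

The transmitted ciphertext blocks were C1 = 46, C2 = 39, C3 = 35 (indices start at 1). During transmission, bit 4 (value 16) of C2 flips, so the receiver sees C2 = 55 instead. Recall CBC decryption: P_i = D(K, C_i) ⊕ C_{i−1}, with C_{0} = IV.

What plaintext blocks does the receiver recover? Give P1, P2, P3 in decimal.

P1 = 193, P2 = 34, P3 = 7

Only C2 changed, to 55. In CBC, a change in C_i garbles P_i and flips the same bit in P_{i+1}. Decrypting the received ciphertext:
P1: D(K, 46) = 59; 59 ⊕ 250 = 193.
P2: D(K, 55) = 12; 12 ⊕ 46 = 34.
P3: D(K, 35) = 48; 48 ⊕ 55 = 7.
Blocks that differ from the original plaintext: P2, P3.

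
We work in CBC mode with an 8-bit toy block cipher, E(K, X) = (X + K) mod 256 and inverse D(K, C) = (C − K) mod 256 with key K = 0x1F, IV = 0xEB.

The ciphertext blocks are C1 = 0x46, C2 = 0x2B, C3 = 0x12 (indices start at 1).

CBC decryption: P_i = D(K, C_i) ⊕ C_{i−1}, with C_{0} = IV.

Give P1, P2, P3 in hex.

P1 = 0xCC, P2 = 0x4A, P3 = 0xD8

P1: D(K, 0x46) = 0x27; 0x27 ⊕ 0xEB = 0xCC.
P2: D(K, 0x2B) = 0x0C; 0x0C ⊕ 0x46 = 0x4A.
P3: D(K, 0x12) = 0xF3; 0xF3 ⊕ 0x2B = 0xD8.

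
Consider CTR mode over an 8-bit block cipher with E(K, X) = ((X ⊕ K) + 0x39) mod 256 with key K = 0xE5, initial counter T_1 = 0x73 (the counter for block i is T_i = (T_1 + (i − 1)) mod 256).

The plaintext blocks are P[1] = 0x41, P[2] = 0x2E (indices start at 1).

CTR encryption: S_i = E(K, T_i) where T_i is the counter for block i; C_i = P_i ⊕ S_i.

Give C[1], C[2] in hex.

C[1]: T = 0x73, S = E(K, T) = 0xCF; 0x41 ⊕ 0xCF = 0x8E.
C[2]: T = 0x74, S = E(K, T) = 0xCA; 0x2E ⊕ 0xCA = 0xE4.

C[1] = 0x8E, C[2] = 0xE4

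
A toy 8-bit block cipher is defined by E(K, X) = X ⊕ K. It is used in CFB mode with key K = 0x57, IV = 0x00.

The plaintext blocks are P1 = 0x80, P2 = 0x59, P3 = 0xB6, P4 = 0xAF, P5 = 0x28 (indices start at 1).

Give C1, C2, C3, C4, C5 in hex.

C1 = 0xD7, C2 = 0xD9, C3 = 0x38, C4 = 0xC0, C5 = 0xBF

CFB encryption: C_i = P_i ⊕ E(K, C_{i−1}), with C_{0} = IV.
C1: E(K, 0x00) = 0x57; 0x80 ⊕ 0x57 = 0xD7.
C2: E(K, 0xD7) = 0x80; 0x59 ⊕ 0x80 = 0xD9.
C3: E(K, 0xD9) = 0x8E; 0xB6 ⊕ 0x8E = 0x38.
C4: E(K, 0x38) = 0x6F; 0xAF ⊕ 0x6F = 0xC0.
C5: E(K, 0xC0) = 0x97; 0x28 ⊕ 0x97 = 0xBF.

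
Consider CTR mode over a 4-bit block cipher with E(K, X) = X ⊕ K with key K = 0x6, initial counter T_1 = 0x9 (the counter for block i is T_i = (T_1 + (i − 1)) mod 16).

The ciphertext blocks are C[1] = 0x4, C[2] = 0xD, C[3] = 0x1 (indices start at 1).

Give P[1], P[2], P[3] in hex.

CTR decryption: S_i = E(K, T_i) where T_i is the counter for block i; P_i = C_i ⊕ S_i.
P[1]: T = 0x9, S = E(K, T) = 0xF; 0x4 ⊕ 0xF = 0xB.
P[2]: T = 0xA, S = E(K, T) = 0xC; 0xD ⊕ 0xC = 0x1.
P[3]: T = 0xB, S = E(K, T) = 0xD; 0x1 ⊕ 0xD = 0xC.

P[1] = 0xB, P[2] = 0x1, P[3] = 0xC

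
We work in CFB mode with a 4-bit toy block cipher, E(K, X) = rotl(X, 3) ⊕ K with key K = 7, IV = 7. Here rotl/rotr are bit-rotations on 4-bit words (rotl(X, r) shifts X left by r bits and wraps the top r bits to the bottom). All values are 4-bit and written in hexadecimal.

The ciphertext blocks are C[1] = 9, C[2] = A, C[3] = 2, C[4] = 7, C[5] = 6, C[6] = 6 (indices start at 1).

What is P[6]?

P[6] = 2

CFB decryption: P_i = C_i ⊕ E(K, C_{i−1}), with C_{0} = IV.
P[6]: E(K, 6) = 4; 6 ⊕ 4 = 2.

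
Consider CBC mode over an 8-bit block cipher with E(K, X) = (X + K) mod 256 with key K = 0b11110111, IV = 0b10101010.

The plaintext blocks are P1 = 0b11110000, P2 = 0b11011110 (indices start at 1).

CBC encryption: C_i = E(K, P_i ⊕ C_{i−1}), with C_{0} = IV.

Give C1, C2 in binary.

C1 = 0b01010001, C2 = 0b10000110

C1: P1 ⊕ 0b10101010 = 0b01011010; E(K, 0b01011010) = 0b01010001.
C2: P2 ⊕ 0b01010001 = 0b10001111; E(K, 0b10001111) = 0b10000110.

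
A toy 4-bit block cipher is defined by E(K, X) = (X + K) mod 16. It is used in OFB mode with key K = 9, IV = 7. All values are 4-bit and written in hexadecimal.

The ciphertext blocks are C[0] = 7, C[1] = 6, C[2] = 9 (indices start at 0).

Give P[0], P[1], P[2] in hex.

OFB decryption: S_i = E(K, S_{i−1}) with S_{−1} = IV; P_i = C_i ⊕ S_i.
P[0]: S = E(K, 7) = 0; 7 ⊕ 0 = 7.
P[1]: S = E(K, 0) = 9; 6 ⊕ 9 = F.
P[2]: S = E(K, 9) = 2; 9 ⊕ 2 = B.

P[0] = 7, P[1] = F, P[2] = B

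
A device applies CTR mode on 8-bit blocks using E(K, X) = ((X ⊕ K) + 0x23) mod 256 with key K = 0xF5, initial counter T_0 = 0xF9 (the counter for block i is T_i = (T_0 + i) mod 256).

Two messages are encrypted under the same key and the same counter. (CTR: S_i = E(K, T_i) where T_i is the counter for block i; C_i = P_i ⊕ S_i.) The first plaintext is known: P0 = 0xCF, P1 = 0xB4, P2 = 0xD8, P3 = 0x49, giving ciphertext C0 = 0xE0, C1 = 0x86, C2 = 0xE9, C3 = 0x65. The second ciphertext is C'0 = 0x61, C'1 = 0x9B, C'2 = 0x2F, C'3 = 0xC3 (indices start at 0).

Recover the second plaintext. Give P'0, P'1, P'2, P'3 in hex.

In CTR with a reused counter, both messages share the same keystream S_i, so C_i ⊕ C'_i = P_i ⊕ P'_i and thus P'_i = P_i ⊕ C_i ⊕ C'_i.
P'0: 0xCF ⊕ 0xE0 ⊕ 0x61 = 0x4E.
P'1: 0xB4 ⊕ 0x86 ⊕ 0x9B = 0xA9.
P'2: 0xD8 ⊕ 0xE9 ⊕ 0x2F = 0x1E.
P'3: 0x49 ⊕ 0x65 ⊕ 0xC3 = 0xEF.

P'0 = 0x4E, P'1 = 0xA9, P'2 = 0x1E, P'3 = 0xEF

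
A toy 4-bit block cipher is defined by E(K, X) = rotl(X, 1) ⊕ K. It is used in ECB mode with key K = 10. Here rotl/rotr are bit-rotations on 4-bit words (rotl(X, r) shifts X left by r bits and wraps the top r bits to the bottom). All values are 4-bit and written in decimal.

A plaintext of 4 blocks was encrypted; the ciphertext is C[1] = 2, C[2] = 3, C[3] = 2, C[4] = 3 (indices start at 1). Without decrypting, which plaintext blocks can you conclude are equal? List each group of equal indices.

ECB encrypts each block independently with the same key, so equal ciphertext blocks imply equal plaintext blocks.
C[1] = C[3] = 2, so P[1] = P[3].
C[2] = C[4] = 3, so P[2] = P[4].

P[1] = P[3]; P[2] = P[4]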